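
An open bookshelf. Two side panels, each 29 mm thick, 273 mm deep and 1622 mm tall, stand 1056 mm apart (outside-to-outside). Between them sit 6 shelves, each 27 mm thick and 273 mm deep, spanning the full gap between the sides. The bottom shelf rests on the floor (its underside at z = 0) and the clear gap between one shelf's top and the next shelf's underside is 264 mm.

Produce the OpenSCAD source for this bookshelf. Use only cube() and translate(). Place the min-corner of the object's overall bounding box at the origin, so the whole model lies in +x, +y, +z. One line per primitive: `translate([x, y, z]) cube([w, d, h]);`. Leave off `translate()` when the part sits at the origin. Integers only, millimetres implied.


cube([29, 273, 1622]);
translate([1027, 0, 0]) cube([29, 273, 1622]);
translate([29, 0, 0]) cube([998, 273, 27]);
translate([29, 0, 291]) cube([998, 273, 27]);
translate([29, 0, 582]) cube([998, 273, 27]);
translate([29, 0, 873]) cube([998, 273, 27]);
translate([29, 0, 1164]) cube([998, 273, 27]);
translate([29, 0, 1455]) cube([998, 273, 27]);


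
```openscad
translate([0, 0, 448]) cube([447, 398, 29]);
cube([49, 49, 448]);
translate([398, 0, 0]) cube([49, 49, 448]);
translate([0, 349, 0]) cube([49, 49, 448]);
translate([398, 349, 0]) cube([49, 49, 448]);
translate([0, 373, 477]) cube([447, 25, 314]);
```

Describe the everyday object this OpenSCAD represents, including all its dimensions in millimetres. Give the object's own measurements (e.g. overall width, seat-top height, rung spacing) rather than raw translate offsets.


A chair. The seat is a 447×398×29 mm slab with its top at z = 477 mm, on four 49×49 mm corner legs (flush with the seat edges, standing on z = 0). A flat backrest 25 mm thick, 314 mm tall, spans the full seat width and rises from the seat top along its +y edge, rear face flush with the rear of the seat.


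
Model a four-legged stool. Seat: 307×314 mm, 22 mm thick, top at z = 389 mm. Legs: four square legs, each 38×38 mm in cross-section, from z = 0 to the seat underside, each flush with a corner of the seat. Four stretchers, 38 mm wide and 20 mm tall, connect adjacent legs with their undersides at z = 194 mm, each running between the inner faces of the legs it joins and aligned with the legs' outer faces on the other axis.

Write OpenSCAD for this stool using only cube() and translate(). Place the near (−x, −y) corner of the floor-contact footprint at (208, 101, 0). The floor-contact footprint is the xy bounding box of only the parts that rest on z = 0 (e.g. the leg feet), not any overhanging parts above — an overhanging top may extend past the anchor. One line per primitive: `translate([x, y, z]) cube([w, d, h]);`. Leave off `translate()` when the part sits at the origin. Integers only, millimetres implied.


// leg_h = 389 - 22 = 367
// stretcher span = 307 - 2*38 = 231
translate([208, 101, 367]) cube([307, 314, 22]);
translate([208, 101, 0]) cube([38, 38, 367]);
translate([477, 101, 0]) cube([38, 38, 367]);
translate([208, 377, 0]) cube([38, 38, 367]);
translate([477, 377, 0]) cube([38, 38, 367]);
translate([246, 101, 194]) cube([231, 38, 20]);
translate([246, 377, 194]) cube([231, 38, 20]);
translate([208, 139, 194]) cube([38, 238, 20]);
translate([477, 139, 194]) cube([38, 238, 20]);


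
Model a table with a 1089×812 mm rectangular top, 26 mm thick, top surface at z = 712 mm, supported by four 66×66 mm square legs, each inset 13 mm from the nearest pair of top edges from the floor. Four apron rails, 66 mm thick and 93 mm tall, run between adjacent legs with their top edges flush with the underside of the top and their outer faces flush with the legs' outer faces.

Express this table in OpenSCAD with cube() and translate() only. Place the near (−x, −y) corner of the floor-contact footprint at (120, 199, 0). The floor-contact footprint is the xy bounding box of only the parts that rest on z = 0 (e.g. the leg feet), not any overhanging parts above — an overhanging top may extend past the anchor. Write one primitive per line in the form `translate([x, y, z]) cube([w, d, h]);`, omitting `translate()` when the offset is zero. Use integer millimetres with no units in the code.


translate([107, 186, 686]) cube([1089, 812, 26]);
translate([120, 199, 0]) cube([66, 66, 686]);
translate([1117, 199, 0]) cube([66, 66, 686]);
translate([120, 919, 0]) cube([66, 66, 686]);
translate([1117, 919, 0]) cube([66, 66, 686]);
translate([186, 199, 593]) cube([931, 66, 93]);
translate([186, 919, 593]) cube([931, 66, 93]);
translate([120, 265, 593]) cube([66, 654, 93]);
translate([1117, 265, 593]) cube([66, 654, 93]);


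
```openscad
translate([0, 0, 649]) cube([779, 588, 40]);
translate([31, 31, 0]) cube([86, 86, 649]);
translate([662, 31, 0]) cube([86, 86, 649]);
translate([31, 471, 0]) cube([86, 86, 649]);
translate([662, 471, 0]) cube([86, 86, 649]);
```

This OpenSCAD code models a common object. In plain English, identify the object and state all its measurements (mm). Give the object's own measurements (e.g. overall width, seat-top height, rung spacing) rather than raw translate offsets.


A table: top 779 mm (x) × 588 mm (y), 40 mm thick, upper face at z = 689 mm, on four 86×86 mm square legs, each inset 31 mm from the nearest pair of top edges from z = 0 to the bottom of the top.


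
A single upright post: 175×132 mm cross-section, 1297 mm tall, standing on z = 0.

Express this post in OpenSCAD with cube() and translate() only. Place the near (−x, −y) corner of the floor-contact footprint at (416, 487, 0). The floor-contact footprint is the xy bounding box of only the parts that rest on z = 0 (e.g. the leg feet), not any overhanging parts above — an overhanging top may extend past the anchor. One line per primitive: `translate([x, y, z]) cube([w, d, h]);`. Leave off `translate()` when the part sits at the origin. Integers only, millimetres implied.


translate([416, 487, 0]) cube([175, 132, 1297]);


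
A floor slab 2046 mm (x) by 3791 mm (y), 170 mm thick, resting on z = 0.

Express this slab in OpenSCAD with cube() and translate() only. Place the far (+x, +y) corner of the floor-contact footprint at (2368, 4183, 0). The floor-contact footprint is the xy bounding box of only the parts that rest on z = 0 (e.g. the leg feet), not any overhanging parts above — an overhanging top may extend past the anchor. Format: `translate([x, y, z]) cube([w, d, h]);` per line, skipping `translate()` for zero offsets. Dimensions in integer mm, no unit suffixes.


translate([322, 392, 0]) cube([2046, 3791, 170]);


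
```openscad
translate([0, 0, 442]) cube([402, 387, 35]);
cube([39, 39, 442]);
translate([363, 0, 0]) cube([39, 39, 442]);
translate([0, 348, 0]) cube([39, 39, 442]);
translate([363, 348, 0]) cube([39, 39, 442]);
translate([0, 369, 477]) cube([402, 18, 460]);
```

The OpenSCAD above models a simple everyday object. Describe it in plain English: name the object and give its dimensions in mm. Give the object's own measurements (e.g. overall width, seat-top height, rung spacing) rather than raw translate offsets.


A chair. The seat is a 402×387×35 mm slab with its top at z = 477 mm, on four 39×39 mm corner legs (flush with the seat edges, standing on z = 0). A flat backrest 18 mm thick, 460 mm tall, spans the full seat width and rises from the seat top along its +y edge, rear face flush with the rear of the seat.


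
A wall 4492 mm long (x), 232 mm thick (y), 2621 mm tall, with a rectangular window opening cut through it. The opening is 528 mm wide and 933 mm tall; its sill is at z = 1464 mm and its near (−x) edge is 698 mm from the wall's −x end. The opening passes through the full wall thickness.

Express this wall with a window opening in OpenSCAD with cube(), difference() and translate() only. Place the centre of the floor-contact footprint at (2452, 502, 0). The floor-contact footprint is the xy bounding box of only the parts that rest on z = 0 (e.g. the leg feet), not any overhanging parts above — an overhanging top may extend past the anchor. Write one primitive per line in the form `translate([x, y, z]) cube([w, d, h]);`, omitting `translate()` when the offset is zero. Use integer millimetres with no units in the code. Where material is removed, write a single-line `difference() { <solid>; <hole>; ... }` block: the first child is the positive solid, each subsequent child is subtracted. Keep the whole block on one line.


difference() { translate([206, 386, 0]) cube([4492, 232, 2621]); translate([904, 386, 1464]) cube([528, 232, 933]); }


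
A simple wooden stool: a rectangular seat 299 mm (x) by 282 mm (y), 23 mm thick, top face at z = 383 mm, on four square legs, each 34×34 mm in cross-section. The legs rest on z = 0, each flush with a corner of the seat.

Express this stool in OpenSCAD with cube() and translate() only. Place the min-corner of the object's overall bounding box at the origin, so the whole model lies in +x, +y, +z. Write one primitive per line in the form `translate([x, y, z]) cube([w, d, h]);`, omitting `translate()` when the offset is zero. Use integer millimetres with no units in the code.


translate([0, 0, 360]) cube([299, 282, 23]);
cube([34, 34, 360]);
translate([265, 0, 0]) cube([34, 34, 360]);
translate([0, 248, 0]) cube([34, 34, 360]);
translate([265, 248, 0]) cube([34, 34, 360]);


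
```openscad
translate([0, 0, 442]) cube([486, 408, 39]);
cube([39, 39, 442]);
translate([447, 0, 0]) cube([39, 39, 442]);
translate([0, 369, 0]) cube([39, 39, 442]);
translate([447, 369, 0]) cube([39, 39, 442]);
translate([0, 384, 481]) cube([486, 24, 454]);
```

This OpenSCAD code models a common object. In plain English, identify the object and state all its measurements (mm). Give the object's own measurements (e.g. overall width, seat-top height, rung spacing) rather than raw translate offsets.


A chair. The seat is a 486×408×39 mm slab with its top at z = 481 mm, on four 39×39 mm corner legs (flush with the seat edges, standing on z = 0). A flat backrest 24 mm thick, 454 mm tall, spans the full seat width and rises from the seat top along its +y edge, rear face flush with the rear of the seat.


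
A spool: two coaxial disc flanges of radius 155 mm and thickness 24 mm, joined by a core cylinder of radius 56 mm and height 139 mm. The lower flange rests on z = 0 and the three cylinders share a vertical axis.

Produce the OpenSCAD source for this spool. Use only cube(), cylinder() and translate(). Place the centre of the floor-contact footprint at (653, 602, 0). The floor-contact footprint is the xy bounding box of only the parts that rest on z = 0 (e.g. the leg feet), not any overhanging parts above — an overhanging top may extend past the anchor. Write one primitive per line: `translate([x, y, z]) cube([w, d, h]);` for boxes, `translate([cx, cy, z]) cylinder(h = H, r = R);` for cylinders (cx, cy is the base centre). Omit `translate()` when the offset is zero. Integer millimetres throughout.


translate([653, 602, 0]) cylinder(h = 24, r = 155);
translate([653, 602, 24]) cylinder(h = 139, r = 56);
translate([653, 602, 163]) cylinder(h = 24, r = 155);


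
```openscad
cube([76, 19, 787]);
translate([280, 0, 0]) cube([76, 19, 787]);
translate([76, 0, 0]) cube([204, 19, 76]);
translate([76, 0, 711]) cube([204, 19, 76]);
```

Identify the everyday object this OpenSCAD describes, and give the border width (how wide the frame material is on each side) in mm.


A picture frame. The border width is 76 mm.

Four thin pieces enclosing a rectangular opening — a picture frame. The two full-height stiles are 787 mm tall; the top rail sits at z = 711 and is 76 mm tall, so the border above the opening is 787 − 711 = 76 mm, matching the stile x-width.


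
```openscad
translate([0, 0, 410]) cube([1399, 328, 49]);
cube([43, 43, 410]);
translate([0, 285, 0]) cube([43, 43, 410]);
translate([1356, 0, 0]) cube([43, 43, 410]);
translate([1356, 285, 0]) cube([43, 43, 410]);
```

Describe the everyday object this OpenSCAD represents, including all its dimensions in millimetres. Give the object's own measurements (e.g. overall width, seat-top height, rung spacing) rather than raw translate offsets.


A long wooden bench with a 1399 mm (x) × 328 mm (y) seat, 49 mm thick, its top surface 459 mm above the floor. Four 43 mm square legs at the seat corners, flush with the edges, run from z = 0 to the seat underside.


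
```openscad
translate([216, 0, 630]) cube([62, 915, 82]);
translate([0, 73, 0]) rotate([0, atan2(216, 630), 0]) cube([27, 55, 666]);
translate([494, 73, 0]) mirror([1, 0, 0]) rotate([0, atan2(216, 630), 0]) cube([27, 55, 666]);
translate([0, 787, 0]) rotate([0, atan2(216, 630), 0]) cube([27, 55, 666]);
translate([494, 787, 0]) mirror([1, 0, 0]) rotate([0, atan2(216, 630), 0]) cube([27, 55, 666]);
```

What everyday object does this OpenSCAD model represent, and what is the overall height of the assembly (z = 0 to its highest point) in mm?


A sawhorse. The overall height is 712 mm.

A beam across two mirrored pairs of raked legs — a sawhorse. The beam's underside is at z = 630 (matching the legs' vertical rise in atan2(216, 630)) and the beam is 82 mm tall, so its top is at 630 + 82 = 712 mm. The raked legs top out at the beam's underside, so that is the highest point.


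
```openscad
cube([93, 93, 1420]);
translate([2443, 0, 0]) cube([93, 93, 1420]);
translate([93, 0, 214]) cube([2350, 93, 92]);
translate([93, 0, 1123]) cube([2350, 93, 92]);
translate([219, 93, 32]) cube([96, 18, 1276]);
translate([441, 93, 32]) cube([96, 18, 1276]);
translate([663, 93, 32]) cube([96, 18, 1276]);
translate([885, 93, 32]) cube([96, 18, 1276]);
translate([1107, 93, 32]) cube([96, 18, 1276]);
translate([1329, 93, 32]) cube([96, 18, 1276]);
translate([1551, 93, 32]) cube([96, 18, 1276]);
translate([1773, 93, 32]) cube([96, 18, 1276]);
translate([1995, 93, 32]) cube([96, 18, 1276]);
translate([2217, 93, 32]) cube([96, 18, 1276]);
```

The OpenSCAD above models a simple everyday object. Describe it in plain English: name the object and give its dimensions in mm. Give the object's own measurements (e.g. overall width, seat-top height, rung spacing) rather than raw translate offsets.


A fence section. Two 93×93 mm posts, 1420 mm tall, stand on the floor with a clear span of 2350 mm between their inner faces. Two horizontal rails of 93×92 mm section span the gap between the posts with their undersides at z = 214 mm and z = 1123 mm, flush with the posts' −y face. 10 pickets, each 96 mm wide, 18 mm thick and 1276 mm tall, are fixed to the +y face of the rails with their bottoms at z = 32 mm, spaced across the span with a 126 mm gap after the −x post and between neighbouring pickets, with 130 mm left before the +x post.


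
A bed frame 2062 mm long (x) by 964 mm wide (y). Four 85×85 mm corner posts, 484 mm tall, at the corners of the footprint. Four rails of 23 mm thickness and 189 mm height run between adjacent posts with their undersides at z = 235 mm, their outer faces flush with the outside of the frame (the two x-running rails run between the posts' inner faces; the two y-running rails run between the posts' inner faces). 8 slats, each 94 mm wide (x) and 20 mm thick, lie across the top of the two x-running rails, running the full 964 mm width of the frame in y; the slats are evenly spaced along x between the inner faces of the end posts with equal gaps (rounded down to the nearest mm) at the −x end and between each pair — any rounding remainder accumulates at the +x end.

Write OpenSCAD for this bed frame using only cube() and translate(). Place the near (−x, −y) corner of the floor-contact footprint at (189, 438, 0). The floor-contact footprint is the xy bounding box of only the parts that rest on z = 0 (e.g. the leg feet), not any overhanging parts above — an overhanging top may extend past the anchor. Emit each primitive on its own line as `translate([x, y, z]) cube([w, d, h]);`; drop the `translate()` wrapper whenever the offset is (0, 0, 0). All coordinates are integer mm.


// slat z = rail_z + rail_h = 235 + 189 = 424
// slat gap = ⌊(1892 − 8·94) / 9⌋ = 126
translate([189, 438, 0]) cube([85, 85, 484]);
translate([189, 1317, 0]) cube([85, 85, 484]);
translate([2166, 438, 0]) cube([85, 85, 484]);
translate([2166, 1317, 0]) cube([85, 85, 484]);
translate([274, 438, 235]) cube([1892, 23, 189]);
translate([274, 1379, 235]) cube([1892, 23, 189]);
translate([189, 523, 235]) cube([23, 794, 189]);
translate([2228, 523, 235]) cube([23, 794, 189]);
translate([400, 438, 424]) cube([94, 964, 20]);
translate([620, 438, 424]) cube([94, 964, 20]);
translate([840, 438, 424]) cube([94, 964, 20]);
translate([1060, 438, 424]) cube([94, 964, 20]);
translate([1280, 438, 424]) cube([94, 964, 20]);
translate([1500, 438, 424]) cube([94, 964, 20]);
translate([1720, 438, 424]) cube([94, 964, 20]);
translate([1940, 438, 424]) cube([94, 964, 20]);


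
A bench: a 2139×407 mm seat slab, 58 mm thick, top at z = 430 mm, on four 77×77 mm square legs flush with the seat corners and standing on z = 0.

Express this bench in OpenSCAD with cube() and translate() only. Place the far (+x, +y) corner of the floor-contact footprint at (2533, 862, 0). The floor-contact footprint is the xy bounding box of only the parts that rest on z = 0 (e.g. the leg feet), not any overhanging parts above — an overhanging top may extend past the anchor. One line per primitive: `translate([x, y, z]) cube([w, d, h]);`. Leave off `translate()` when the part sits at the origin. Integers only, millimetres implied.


translate([394, 455, 372]) cube([2139, 407, 58]);
translate([394, 455, 0]) cube([77, 77, 372]);
translate([394, 785, 0]) cube([77, 77, 372]);
translate([2456, 455, 0]) cube([77, 77, 372]);
translate([2456, 785, 0]) cube([77, 77, 372]);


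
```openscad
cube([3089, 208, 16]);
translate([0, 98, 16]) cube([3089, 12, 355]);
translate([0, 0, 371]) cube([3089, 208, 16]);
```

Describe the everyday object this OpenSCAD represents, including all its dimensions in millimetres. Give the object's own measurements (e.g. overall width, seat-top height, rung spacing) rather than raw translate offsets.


An I-beam lying along x, 3089 mm long. Overall section height 387 mm. Two flanges 208 mm wide (y) and 16 mm thick, one on the floor and one at the top; a web 12 mm thick runs between them, centred on the flange width.


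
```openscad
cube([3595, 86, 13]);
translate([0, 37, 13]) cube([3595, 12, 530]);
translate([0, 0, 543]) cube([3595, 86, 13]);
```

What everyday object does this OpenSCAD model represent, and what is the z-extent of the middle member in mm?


An I-beam. The web height is 530 mm.

Two wide flanges with a thin centred web — an I-beam. Overall 556 mm minus two 13 mm flanges gives a web of 556 − 2·13 = 530 mm.


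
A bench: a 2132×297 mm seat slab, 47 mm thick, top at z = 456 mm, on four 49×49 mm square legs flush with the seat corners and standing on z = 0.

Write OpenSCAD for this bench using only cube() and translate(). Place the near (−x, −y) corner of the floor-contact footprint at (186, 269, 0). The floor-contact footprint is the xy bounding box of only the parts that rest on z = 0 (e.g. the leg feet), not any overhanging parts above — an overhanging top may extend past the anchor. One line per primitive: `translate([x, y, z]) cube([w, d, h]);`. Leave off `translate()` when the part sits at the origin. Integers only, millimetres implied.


translate([186, 269, 409]) cube([2132, 297, 47]);
translate([186, 269, 0]) cube([49, 49, 409]);
translate([186, 517, 0]) cube([49, 49, 409]);
translate([2269, 269, 0]) cube([49, 49, 409]);
translate([2269, 517, 0]) cube([49, 49, 409]);


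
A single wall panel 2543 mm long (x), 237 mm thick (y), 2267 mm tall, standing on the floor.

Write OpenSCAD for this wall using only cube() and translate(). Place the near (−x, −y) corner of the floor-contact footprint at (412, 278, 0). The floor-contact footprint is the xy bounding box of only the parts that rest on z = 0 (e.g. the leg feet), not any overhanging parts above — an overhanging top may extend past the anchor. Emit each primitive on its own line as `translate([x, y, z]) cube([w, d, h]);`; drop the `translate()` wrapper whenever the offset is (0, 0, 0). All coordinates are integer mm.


translate([412, 278, 0]) cube([2543, 237, 2267]);


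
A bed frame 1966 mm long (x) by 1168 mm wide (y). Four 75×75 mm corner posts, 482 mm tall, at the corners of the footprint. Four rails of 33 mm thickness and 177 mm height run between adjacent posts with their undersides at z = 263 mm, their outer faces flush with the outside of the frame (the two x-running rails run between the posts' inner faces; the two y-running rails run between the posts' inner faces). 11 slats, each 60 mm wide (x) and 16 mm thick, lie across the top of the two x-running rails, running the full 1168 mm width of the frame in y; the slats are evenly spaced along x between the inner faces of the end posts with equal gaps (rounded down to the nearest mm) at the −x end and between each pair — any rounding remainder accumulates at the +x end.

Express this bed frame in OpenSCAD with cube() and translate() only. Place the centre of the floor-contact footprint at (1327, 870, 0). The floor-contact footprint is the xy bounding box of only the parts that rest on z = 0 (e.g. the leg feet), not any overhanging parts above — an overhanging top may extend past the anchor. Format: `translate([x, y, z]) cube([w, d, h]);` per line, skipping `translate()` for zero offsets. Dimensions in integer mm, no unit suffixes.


translate([344, 286, 0]) cube([75, 75, 482]);
translate([344, 1379, 0]) cube([75, 75, 482]);
translate([2235, 286, 0]) cube([75, 75, 482]);
translate([2235, 1379, 0]) cube([75, 75, 482]);
translate([419, 286, 263]) cube([1816, 33, 177]);
translate([419, 1421, 263]) cube([1816, 33, 177]);
translate([344, 361, 263]) cube([33, 1018, 177]);
translate([2277, 361, 263]) cube([33, 1018, 177]);
translate([515, 286, 440]) cube([60, 1168, 16]);
translate([671, 286, 440]) cube([60, 1168, 16]);
translate([827, 286, 440]) cube([60, 1168, 16]);
translate([983, 286, 440]) cube([60, 1168, 16]);
translate([1139, 286, 440]) cube([60, 1168, 16]);
translate([1295, 286, 440]) cube([60, 1168, 16]);
translate([1451, 286, 440]) cube([60, 1168, 16]);
translate([1607, 286, 440]) cube([60, 1168, 16]);
translate([1763, 286, 440]) cube([60, 1168, 16]);
translate([1919, 286, 440]) cube([60, 1168, 16]);
translate([2075, 286, 440]) cube([60, 1168, 16]);


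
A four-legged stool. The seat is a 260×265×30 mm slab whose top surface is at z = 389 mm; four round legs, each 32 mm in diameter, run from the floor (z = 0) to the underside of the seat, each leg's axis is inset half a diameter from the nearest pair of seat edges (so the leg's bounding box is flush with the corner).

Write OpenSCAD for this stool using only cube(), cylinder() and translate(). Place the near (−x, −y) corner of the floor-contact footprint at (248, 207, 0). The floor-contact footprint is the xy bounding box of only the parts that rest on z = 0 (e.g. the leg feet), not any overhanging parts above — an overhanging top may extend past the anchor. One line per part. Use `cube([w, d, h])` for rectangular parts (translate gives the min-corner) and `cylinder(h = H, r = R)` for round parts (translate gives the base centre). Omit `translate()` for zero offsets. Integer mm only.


translate([248, 207, 359]) cube([260, 265, 30]);
translate([264, 223, 0]) cylinder(h = 359, r = 16);
translate([492, 223, 0]) cylinder(h = 359, r = 16);
translate([264, 456, 0]) cylinder(h = 359, r = 16);
translate([492, 456, 0]) cylinder(h = 359, r = 16);


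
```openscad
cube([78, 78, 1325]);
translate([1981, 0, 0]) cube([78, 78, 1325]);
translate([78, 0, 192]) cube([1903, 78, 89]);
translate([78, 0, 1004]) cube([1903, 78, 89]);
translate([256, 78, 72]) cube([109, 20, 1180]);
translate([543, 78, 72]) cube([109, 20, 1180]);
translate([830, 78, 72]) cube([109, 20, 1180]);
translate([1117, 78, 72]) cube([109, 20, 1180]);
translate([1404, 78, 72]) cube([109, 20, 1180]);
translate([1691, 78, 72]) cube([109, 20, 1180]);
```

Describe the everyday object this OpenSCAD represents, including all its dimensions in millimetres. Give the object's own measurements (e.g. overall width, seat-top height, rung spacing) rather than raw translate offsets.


A fence section. Two 78×78 mm posts, 1325 mm tall, stand on the floor with a clear span of 1903 mm between their inner faces. Two horizontal rails of 78×89 mm section span the gap between the posts with their undersides at z = 192 mm and z = 1004 mm, flush with the posts' −y face. 6 pickets, each 109 mm wide, 20 mm thick and 1180 mm tall, are fixed to the +y face of the rails with their bottoms at z = 72 mm, spaced across the span with a 178 mm gap after the −x post and between neighbouring pickets, with 181 mm left before the +x post.


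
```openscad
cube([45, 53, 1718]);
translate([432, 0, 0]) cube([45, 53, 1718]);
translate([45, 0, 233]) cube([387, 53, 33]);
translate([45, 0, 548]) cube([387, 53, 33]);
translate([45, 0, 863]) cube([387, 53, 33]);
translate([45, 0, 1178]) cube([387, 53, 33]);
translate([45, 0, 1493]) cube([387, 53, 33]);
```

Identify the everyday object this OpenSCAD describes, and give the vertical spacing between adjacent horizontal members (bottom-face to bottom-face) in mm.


A ladder. The rung spacing is 315 mm.

Two tall 45×53 posts with 5 short bars between them — a ladder. Adjacent rungs sit at z = 233 and z = 548, so the spacing is 548 − 233 = 315 mm.


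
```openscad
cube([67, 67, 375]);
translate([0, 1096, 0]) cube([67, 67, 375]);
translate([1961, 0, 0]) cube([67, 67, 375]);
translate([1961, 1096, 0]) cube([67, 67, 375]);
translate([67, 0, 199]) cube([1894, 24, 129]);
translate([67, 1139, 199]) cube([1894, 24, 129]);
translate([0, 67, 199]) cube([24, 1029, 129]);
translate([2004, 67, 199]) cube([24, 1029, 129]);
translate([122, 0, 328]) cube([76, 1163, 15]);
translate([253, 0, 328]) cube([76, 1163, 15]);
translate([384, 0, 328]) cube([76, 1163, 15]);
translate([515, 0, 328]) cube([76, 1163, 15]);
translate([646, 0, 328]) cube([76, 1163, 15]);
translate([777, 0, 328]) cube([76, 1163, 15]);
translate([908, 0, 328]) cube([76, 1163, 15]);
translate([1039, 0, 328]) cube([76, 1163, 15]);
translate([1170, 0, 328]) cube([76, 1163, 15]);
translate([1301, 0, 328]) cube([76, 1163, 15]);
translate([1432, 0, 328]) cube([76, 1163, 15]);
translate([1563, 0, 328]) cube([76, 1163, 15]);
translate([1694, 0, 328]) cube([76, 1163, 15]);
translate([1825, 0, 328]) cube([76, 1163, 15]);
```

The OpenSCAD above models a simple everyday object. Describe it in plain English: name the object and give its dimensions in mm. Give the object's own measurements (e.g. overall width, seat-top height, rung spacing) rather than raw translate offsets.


A bed frame 2028 mm long (x) by 1163 mm wide (y). Four 67×67 mm corner posts, 375 mm tall, at the corners of the footprint. Four rails of 24 mm thickness and 129 mm height run between adjacent posts with their undersides at z = 199 mm, their outer faces flush with the outside of the frame (the two x-running rails run between the posts' inner faces; the two y-running rails run between the posts' inner faces). 14 slats, each 76 mm wide (x) and 15 mm thick, lie across the top of the two x-running rails, running the full 1163 mm width of the frame in y; along x they sit between the end posts with a 55 mm gap after the −x posts and between neighbouring slats, leaving 60 mm before the +x posts.


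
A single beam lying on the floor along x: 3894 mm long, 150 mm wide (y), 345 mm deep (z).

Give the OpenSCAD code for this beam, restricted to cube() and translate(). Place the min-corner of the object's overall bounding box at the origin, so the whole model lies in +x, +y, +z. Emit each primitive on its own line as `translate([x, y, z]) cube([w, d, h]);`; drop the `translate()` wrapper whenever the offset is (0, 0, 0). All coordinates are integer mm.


cube([3894, 150, 345]);


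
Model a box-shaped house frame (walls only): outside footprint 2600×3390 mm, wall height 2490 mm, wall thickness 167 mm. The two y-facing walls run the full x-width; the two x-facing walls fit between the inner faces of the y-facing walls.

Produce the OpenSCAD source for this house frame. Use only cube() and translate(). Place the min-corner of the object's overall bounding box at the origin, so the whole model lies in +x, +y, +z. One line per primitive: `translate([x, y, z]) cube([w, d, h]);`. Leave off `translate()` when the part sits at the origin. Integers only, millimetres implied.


cube([2600, 167, 2490]);
translate([0, 3223, 0]) cube([2600, 167, 2490]);
translate([0, 167, 0]) cube([167, 3056, 2490]);
translate([2433, 167, 0]) cube([167, 3056, 2490]);


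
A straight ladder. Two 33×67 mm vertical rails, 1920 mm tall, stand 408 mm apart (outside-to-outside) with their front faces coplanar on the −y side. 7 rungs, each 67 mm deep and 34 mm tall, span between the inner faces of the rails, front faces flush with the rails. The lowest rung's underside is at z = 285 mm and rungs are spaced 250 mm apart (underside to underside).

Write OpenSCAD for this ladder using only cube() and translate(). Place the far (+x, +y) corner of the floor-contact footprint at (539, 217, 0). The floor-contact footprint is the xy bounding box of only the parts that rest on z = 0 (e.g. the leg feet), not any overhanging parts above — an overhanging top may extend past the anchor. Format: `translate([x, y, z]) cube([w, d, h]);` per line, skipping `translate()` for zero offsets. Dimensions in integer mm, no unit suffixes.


translate([131, 150, 0]) cube([33, 67, 1920]);
translate([506, 150, 0]) cube([33, 67, 1920]);
translate([164, 150, 285]) cube([342, 67, 34]);
translate([164, 150, 535]) cube([342, 67, 34]);
translate([164, 150, 785]) cube([342, 67, 34]);
translate([164, 150, 1035]) cube([342, 67, 34]);
translate([164, 150, 1285]) cube([342, 67, 34]);
translate([164, 150, 1535]) cube([342, 67, 34]);
translate([164, 150, 1785]) cube([342, 67, 34]);


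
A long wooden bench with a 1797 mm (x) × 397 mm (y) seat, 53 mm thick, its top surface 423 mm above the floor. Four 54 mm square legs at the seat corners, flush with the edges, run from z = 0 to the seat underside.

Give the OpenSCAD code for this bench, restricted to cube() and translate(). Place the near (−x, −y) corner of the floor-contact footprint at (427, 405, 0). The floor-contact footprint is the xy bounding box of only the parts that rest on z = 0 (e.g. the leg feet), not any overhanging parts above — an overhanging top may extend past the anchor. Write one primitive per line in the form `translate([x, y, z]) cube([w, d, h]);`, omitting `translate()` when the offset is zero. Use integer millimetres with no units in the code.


// leg_h = 423 − 53 = 370
translate([427, 405, 370]) cube([1797, 397, 53]);
translate([427, 405, 0]) cube([54, 54, 370]);
translate([427, 748, 0]) cube([54, 54, 370]);
translate([2170, 405, 0]) cube([54, 54, 370]);
translate([2170, 748, 0]) cube([54, 54, 370]);


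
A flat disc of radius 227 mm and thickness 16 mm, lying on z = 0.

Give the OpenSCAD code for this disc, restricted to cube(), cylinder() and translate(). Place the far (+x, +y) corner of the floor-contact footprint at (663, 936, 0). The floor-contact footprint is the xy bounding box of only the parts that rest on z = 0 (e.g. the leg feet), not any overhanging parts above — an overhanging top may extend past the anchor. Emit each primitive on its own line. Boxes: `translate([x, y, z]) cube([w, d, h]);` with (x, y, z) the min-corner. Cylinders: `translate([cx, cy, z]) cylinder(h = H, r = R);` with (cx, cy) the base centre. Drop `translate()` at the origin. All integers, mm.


translate([436, 709, 0]) cylinder(h = 16, r = 227);


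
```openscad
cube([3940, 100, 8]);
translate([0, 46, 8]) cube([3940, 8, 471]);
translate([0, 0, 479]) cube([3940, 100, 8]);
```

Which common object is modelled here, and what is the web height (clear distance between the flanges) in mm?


An I-beam. The web height is 471 mm.

Two wide flanges with a thin centred web — an I-beam. Overall 487 mm minus two 8 mm flanges gives a web of 487 − 2·8 = 471 mm.


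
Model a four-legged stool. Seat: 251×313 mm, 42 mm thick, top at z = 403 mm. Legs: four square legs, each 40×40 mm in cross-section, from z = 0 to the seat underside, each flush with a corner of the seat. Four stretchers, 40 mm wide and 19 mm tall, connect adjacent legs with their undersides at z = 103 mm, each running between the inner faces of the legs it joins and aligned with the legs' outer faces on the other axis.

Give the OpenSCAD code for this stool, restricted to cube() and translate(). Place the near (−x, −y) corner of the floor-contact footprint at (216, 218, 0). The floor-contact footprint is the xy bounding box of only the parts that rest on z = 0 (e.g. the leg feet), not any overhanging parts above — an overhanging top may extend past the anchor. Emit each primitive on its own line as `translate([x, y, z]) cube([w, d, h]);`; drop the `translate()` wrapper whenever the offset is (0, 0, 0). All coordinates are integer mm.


translate([216, 218, 361]) cube([251, 313, 42]);
translate([216, 218, 0]) cube([40, 40, 361]);
translate([427, 218, 0]) cube([40, 40, 361]);
translate([216, 491, 0]) cube([40, 40, 361]);
translate([427, 491, 0]) cube([40, 40, 361]);
translate([256, 218, 103]) cube([171, 40, 19]);
translate([256, 491, 103]) cube([171, 40, 19]);
translate([216, 258, 103]) cube([40, 233, 19]);
translate([427, 258, 103]) cube([40, 233, 19]);


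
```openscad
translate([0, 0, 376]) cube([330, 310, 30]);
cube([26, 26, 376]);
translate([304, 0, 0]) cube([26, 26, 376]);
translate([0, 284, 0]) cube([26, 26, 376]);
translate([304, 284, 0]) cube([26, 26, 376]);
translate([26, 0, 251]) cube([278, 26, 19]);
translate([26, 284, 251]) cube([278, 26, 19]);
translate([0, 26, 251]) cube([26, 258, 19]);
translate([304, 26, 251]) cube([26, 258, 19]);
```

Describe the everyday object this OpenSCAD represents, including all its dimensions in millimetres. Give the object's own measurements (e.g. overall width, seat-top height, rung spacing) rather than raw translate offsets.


A simple wooden stool: a rectangular seat 330 mm (x) by 310 mm (y), 30 mm thick, top face at z = 406 mm, on four square legs, each 26×26 mm in cross-section. The legs rest on z = 0, each flush with a corner of the seat. Four stretchers, 26 mm wide and 19 mm tall, connect adjacent legs with their undersides at z = 251 mm, each running between the inner faces of the legs it joins and aligned with the legs' outer faces on the other axis.


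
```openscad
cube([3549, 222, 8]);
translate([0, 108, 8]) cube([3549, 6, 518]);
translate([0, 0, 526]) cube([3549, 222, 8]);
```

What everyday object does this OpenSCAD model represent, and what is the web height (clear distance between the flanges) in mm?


An I-beam. The web height is 518 mm.

Two wide flanges with a thin centred web — an I-beam. Overall 534 mm minus two 8 mm flanges gives a web of 534 − 2·8 = 518 mm.


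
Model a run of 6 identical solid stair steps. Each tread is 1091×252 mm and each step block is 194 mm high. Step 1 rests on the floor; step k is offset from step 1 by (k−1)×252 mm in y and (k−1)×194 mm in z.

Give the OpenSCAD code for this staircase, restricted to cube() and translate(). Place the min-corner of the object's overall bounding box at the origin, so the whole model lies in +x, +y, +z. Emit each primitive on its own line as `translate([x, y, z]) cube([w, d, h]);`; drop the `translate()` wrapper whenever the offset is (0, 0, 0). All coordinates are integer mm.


cube([1091, 252, 194]);
translate([0, 252, 194]) cube([1091, 252, 194]);
translate([0, 504, 388]) cube([1091, 252, 194]);
translate([0, 756, 582]) cube([1091, 252, 194]);
translate([0, 1008, 776]) cube([1091, 252, 194]);
translate([0, 1260, 970]) cube([1091, 252, 194]);


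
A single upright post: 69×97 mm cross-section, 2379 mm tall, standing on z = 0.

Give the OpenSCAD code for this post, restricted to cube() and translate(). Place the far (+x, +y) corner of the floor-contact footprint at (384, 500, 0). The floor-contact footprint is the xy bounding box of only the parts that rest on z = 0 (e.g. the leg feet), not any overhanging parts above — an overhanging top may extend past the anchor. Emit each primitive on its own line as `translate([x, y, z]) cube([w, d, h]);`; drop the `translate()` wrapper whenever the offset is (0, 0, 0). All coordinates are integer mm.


translate([315, 403, 0]) cube([69, 97, 2379]);


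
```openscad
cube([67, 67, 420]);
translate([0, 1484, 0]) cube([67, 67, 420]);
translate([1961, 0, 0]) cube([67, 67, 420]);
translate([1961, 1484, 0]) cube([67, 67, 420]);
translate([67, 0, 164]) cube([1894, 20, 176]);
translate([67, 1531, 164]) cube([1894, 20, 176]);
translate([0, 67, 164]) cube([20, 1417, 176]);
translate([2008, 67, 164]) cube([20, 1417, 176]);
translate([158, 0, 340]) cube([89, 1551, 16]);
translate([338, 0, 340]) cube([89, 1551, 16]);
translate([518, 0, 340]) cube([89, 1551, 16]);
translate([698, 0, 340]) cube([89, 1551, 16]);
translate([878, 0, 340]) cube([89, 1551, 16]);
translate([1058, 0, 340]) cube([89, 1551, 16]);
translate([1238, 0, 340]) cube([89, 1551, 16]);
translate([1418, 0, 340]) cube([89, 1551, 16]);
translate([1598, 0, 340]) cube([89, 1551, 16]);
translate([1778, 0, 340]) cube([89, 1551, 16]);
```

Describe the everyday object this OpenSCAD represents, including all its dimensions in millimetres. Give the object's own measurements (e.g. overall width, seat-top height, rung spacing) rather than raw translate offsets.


A bed frame 2028 mm long (x) by 1551 mm wide (y). Four 67×67 mm corner posts, 420 mm tall, at the corners of the footprint. Four rails of 20 mm thickness and 176 mm height run between adjacent posts with their undersides at z = 164 mm, their outer faces flush with the outside of the frame (the two x-running rails run between the posts' inner faces; the two y-running rails run between the posts' inner faces). 10 slats, each 89 mm wide (x) and 16 mm thick, lie across the top of the two x-running rails, running the full 1551 mm width of the frame in y; along x they sit between the end posts with a 91 mm gap after the −x posts and between neighbouring slats, leaving 94 mm before the +x posts.


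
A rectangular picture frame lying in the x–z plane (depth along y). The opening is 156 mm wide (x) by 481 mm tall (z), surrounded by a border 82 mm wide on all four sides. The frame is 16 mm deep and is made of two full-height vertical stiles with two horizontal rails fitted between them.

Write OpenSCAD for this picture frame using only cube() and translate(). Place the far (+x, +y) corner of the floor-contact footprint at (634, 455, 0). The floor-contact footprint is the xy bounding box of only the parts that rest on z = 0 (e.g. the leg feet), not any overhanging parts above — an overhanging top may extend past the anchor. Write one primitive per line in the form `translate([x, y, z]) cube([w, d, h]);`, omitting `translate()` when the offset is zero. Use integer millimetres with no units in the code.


translate([314, 439, 0]) cube([82, 16, 645]);
translate([552, 439, 0]) cube([82, 16, 645]);
translate([396, 439, 0]) cube([156, 16, 82]);
translate([396, 439, 563]) cube([156, 16, 82]);


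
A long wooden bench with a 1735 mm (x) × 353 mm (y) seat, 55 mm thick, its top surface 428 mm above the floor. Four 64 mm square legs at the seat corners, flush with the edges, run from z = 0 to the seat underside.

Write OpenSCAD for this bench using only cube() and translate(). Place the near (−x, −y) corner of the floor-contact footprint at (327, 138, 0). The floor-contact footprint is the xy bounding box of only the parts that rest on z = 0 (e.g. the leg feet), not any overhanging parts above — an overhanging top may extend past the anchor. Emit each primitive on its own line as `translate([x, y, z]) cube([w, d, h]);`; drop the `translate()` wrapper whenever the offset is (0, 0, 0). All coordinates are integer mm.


translate([327, 138, 373]) cube([1735, 353, 55]);
translate([327, 138, 0]) cube([64, 64, 373]);
translate([327, 427, 0]) cube([64, 64, 373]);
translate([1998, 138, 0]) cube([64, 64, 373]);
translate([1998, 427, 0]) cube([64, 64, 373]);
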